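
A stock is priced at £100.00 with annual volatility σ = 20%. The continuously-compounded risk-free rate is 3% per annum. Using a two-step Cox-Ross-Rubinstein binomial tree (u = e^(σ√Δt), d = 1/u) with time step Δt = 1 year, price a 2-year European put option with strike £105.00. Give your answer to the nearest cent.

CRR parameters: u = e^(σ√Δt) = e^(0.2·√1) = 1.2214, d = 1/u = 0.8187
Per-period rate: rΔt = 0.03·1 = 0.03, so R = e^0.03 = 1.0305
Risk-neutral probability p = (e^0.03 − 0.8187)/(1.2214 − 0.8187) = 0.2117/0.4027 = 0.5258
Terminal stock prices: S_uu = 149.2, S_ud = 100, S_dd = 67.03
Terminal payoffs (K − S): max(-44.18, 0) = 0, max(5, 0) = 5, max(37.97, 0) = 37.97
Node u (S = 122.1): V_u = e^(−0.03)·[0.5258·0.0000 + 0.4742·5.0000] = 2.3009
Node d (S = 81.87): V_d = e^(−0.03)·[0.5258·5.0000 + 0.4742·37.9680] = 20.0237
Node 0 (S = 100): V_0 = e^(−0.03)·[0.5258·2.3009 + 0.4742·20.0237] = 10.3887

£10.39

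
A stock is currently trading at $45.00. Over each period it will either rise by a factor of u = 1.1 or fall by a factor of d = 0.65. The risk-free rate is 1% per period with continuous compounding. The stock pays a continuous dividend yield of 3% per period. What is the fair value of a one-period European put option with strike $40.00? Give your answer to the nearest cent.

Per-period risk-free factor R = e^0.01 = 1.0101; dividend-adjusted growth = e^(0.01−0.03) = 0.9802.
Risk-neutral probability p = (0.9802 − 0.65)/(1.1 − 0.65) = 0.3302/0.4500 = 0.7338
Terminal stock prices: S_u = 49.5, S_d = 29.25
Terminal payoffs (K − S): max(-9.5, 0) = 0, max(10.75, 0) = 10.75
Node 0 (S = 45): V_0 = e^(−0.01)·[0.7338·0.0000 + 0.2662·10.7500] = 2.8334

$2.83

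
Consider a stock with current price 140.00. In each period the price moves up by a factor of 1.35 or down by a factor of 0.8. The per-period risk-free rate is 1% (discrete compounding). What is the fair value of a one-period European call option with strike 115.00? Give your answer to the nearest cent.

Risk-neutral probability p = (1 + 0.01 − 0.8)/(1.35 − 0.8) = 0.2100/0.5500 = 0.3818
Terminal stock prices: S_u = 189, S_d = 112
Terminal payoffs (S − K): max(74, 0) = 74, max(-3, 0) = 0
Node 0 (S = 140): V_0 = 1/1.01·[0.3818·74.0000 + 0.6182·0.0000] = 27.9748

27.97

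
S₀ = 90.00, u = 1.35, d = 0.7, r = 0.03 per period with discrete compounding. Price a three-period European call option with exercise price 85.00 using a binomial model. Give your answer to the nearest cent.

Risk-neutral probability p = (1 + 0.03 − 0.7)/(1.35 − 0.7) = 0.3300/0.6500 = 0.5077
Terminal stock prices: S_uuu = 221.4, S_uud = 114.8, S_udd = 59.53, S_ddd = 30.87
Terminal payoffs (S − K): max(136.4, 0) = 136.4, max(29.82, 0) = 29.82, max(-25.47, 0) = 0, max(-54.13, 0) = 0
Node uu (S = 164): V_uu = 1/1.03·[0.5077·136.4338 + 0.4923·29.8175] = 81.5007
Node ud (S = 85.05): V_ud = 1/1.03·[0.5077·29.8175 + 0.4923·0.0000] = 14.6972
Node dd (S = 44.1): V_dd = 1/1.03·[0.5077·0.0000 + 0.4923·0.0000] = 0.0000
Node u (S = 121.5): V_u = 1/1.03·[0.5077·81.5007 + 0.4923·14.6972] = 47.1969
Node d (S = 63): V_d = 1/1.03·[0.5077·14.6972 + 0.4923·0.0000] = 7.2443
Node 0 (S = 90): V_0 = 1/1.03·[0.5077·47.1969 + 0.4923·7.2443] = 26.7262

26.73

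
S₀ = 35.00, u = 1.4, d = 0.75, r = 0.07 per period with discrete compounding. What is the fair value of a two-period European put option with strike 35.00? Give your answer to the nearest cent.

Risk-neutral probability p = (1 + 0.07 − 0.75)/(1.4 − 0.75) = 0.3200/0.6500 = 0.4923
Terminal stock prices: S_uu = 68.6, S_ud = 36.75, S_dd = 19.69
Terminal payoffs (K − S): max(-33.6, 0) = 0, max(-1.75, 0) = 0, max(15.31, 0) = 15.31
Node u (S = 49): V_u = 1/1.07·[0.4923·0.0000 + 0.5077·0.0000] = 0.0000
Node d (S = 26.25): V_d = 1/1.07·[0.4923·0.0000 + 0.5077·15.3125] = 7.2655
Node 0 (S = 35): V_0 = 1/1.07·[0.4923·0.0000 + 0.5077·7.2655] = 3.4473

3.45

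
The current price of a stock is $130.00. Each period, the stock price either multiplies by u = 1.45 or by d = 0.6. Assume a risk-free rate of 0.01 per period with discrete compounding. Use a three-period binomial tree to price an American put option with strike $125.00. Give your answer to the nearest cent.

Risk-neutral probability p = (1 + 0.01 − 0.6)/(1.45 − 0.6) = 0.4100/0.8500 = 0.4824
Terminal stock prices: S_uuu = 396.3, S_uud = 164, S_udd = 67.86, S_ddd = 28.08
Terminal payoffs (K − S): max(-271.3, 0) = 0, max(-38.99, 0) = 0, max(57.14, 0) = 57.14, max(96.92, 0) = 96.92
Node uu (S = 273.3): continuation = 1/1.01·[0.4824·0.0000 + 0.5176·0.0000] = 0.0000; exercise value = 0.0000 ≤ continuation, so V_uu = 0.0000
Node ud (S = 113.1): continuation = 1/1.01·[0.4824·0.0000 + 0.5176·57.1400] = 29.2855; exercise value = 11.9000 ≤ continuation, so V_ud = 29.2855
Node dd (S = 46.8): continuation = 1/1.01·[0.4824·57.1400 + 0.5176·96.9200] = 76.9624; exercise value = 78.2000 > continuation, so V_dd = 78.2000 (exercise)
Node u (S = 188.5): continuation = 1/1.01·[0.4824·0.0000 + 0.5176·29.2855] = 15.0095; exercise value = 0.0000 ≤ continuation, so V_u = 15.0095
Node d (S = 78): continuation = 1/1.01·[0.4824·29.2855 + 0.5176·78.2000] = 54.0653; exercise value = 47.0000 ≤ continuation, so V_d = 54.0653
Node 0 (S = 130): continuation = 1/1.01·[0.4824·15.0095 + 0.5176·54.0653] = 34.8778; exercise value = 0.0000 ≤ continuation, so V_0 = 34.8778

$34.88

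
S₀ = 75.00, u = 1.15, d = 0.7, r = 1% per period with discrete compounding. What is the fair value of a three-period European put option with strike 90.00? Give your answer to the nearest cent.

19.99

Risk-neutral probability p = (1 + 0.01 − 0.7)/(1.15 − 0.7) = 0.3100/0.4500 = 0.6889
Terminal stock prices: S_uuu = 114.1, S_uud = 69.43, S_udd = 42.26, S_ddd = 25.72
Terminal payoffs (K − S): max(-24.07, 0) = 0, max(20.57, 0) = 20.57, max(47.74, 0) = 47.74, max(64.28, 0) = 64.28
Node uu (S = 99.19): V_uu = 1/1.01·[0.6889·0.0000 + 0.3111·20.5688] = 6.3358
Node ud (S = 60.37): V_ud = 1/1.01·[0.6889·20.5688 + 0.3111·47.7375] = 28.7339
Node dd (S = 36.75): V_dd = 1/1.01·[0.6889·47.7375 + 0.3111·64.2750] = 52.3589
Node u (S = 86.25): V_u = 1/1.01·[0.6889·6.3358 + 0.3111·28.7339] = 13.1724
Node d (S = 52.5): V_d = 1/1.01·[0.6889·28.7339 + 0.3111·52.3589] = 35.7266
Node 0 (S = 75): V_0 = 1/1.01·[0.6889·13.1724 + 0.3111·35.7266] = 19.9894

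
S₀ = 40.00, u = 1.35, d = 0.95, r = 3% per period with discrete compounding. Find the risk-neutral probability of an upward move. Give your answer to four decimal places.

p = 0.2000

Risk-neutral probability p = (1 + 0.03 − 0.95)/(1.35 − 0.95) = 0.0800/0.4000 = 0.2000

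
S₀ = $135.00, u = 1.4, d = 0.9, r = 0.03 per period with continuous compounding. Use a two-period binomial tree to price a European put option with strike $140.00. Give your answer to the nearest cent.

Risk-neutral probability p = (e^0.03 − 0.9)/(1.4 − 0.9) = 0.1305/0.5000 = 0.2609
Terminal stock prices: S_uu = 264.6, S_ud = 170.1, S_dd = 109.4
Terminal payoffs (K − S): max(-124.6, 0) = 0, max(-30.1, 0) = 0, max(30.65, 0) = 30.65
Node u (S = 189): V_u = e^(−0.03)·[0.2609·0.0000 + 0.7391·0.0000] = 0.0000
Node d (S = 121.5): V_d = e^(−0.03)·[0.2609·0.0000 + 0.7391·30.6500] = 21.9836
Node 0 (S = 135): V_0 = e^(−0.03)·[0.2609·0.0000 + 0.7391·21.9836] = 15.7677

$15.77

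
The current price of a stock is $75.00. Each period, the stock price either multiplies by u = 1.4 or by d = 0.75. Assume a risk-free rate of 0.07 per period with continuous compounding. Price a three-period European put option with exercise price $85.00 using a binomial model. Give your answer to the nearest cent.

Risk-neutral probability p = (e^0.07 − 0.75)/(1.4 − 0.75) = 0.3225/0.6500 = 0.4962
Terminal stock prices: S_uuu = 205.8, S_uud = 110.2, S_udd = 59.06, S_ddd = 31.64
Terminal payoffs (K − S): max(-120.8, 0) = 0, max(-25.25, 0) = 0, max(25.94, 0) = 25.94, max(53.36, 0) = 53.36
Node uu (S = 147): V_uu = e^(−0.07)·[0.4962·0.0000 + 0.5038·0.0000] = 0.0000
Node ud (S = 78.75): V_ud = e^(−0.07)·[0.4962·0.0000 + 0.5038·25.9375] = 12.1847
Node dd (S = 42.19): V_dd = e^(−0.07)·[0.4962·25.9375 + 0.5038·53.3594] = 37.0660
Node u (S = 105): V_u = e^(−0.07)·[0.4962·0.0000 + 0.5038·12.1847] = 5.7240
Node d (S = 56.25): V_d = e^(−0.07)·[0.4962·12.1847 + 0.5038·37.0660] = 23.0494
Node 0 (S = 75): V_0 = e^(−0.07)·[0.4962·5.7240 + 0.5038·23.0494] = 13.4760

$13.48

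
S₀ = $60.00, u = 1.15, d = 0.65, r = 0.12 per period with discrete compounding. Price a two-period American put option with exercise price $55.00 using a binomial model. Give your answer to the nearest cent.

Risk-neutral probability p = (1 + 0.12 − 0.65)/(1.15 − 0.65) = 0.4700/0.5000 = 0.9400
Terminal stock prices: S_uu = 79.35, S_ud = 44.85, S_dd = 25.35
Terminal payoffs (K − S): max(-24.35, 0) = 0, max(10.15, 0) = 10.15, max(29.65, 0) = 29.65
Node u (S = 69): continuation = 1/1.12·[0.9400·0.0000 + 0.0600·10.1500] = 0.5437; exercise value = 0.0000 ≤ continuation, so V_u = 0.5437
Node d (S = 39): continuation = 1/1.12·[0.9400·10.1500 + 0.0600·29.6500] = 10.1071; exercise value = 16.0000 > continuation, so V_d = 16.0000 (exercise)
Node 0 (S = 60): continuation = 1/1.12·[0.9400·0.5437 + 0.0600·16.0000] = 1.3135; exercise value = 0.0000 ≤ continuation, so V_0 = 1.3135

$1.31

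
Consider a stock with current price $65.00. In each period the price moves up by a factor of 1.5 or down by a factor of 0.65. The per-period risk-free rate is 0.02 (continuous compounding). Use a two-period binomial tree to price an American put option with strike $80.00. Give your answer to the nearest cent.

$24.81

Risk-neutral probability p = (e^0.02 − 0.65)/(1.5 − 0.65) = 0.3702/0.8500 = 0.4355
Terminal stock prices: S_uu = 146.2, S_ud = 63.38, S_dd = 27.46
Terminal payoffs (K − S): max(-66.25, 0) = 0, max(16.62, 0) = 16.62, max(52.54, 0) = 52.54
Node u (S = 97.5): continuation = e^(−0.02)·[0.4355·0.0000 + 0.5645·16.6250] = 9.1985; exercise value = 0.0000 ≤ continuation, so V_u = 9.1985
Node d (S = 42.25): continuation = e^(−0.02)·[0.4355·16.6250 + 0.5645·52.5375] = 36.1659; exercise value = 37.7500 > continuation, so V_d = 37.7500 (exercise)
Node 0 (S = 65): continuation = e^(−0.02)·[0.4355·9.1985 + 0.5645·37.7500] = 24.8137; exercise value = 15.0000 ≤ continuation, so V_0 = 24.8137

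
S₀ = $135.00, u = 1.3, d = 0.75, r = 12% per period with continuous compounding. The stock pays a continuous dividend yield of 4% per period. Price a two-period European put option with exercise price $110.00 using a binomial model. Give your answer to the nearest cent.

Per-period risk-free factor R = e^0.12 = 1.1275; dividend-adjusted growth = e^(0.12−0.04) = 1.0833.
Risk-neutral probability p = (1.0833 − 0.75)/(1.3 − 0.75) = 0.3333/0.5500 = 0.6060
Terminal stock prices: S_uu = 228.2, S_ud = 131.6, S_dd = 75.94
Terminal payoffs (K − S): max(-118.2, 0) = 0, max(-21.62, 0) = 0, max(34.06, 0) = 34.06
Node u (S = 175.5): V_u = e^(−0.12)·[0.6060·0.0000 + 0.3940·0.0000] = 0.0000
Node d (S = 101.2): V_d = e^(−0.12)·[0.6060·0.0000 + 0.3940·34.0625] = 11.9037
Node 0 (S = 135): V_0 = e^(−0.12)·[0.6060·0.0000 + 0.3940·11.9037] = 4.1600

$4.16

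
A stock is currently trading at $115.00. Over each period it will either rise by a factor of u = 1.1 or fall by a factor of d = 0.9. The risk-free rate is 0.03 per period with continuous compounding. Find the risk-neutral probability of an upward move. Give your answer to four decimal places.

p = 0.6523

Risk-neutral probability p = (e^0.03 − 0.9)/(1.1 − 0.9) = 0.1305/0.2000 = 0.6523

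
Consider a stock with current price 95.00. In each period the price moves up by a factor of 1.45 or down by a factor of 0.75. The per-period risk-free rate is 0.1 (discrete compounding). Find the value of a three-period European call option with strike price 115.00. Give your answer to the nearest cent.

26.20

Risk-neutral probability p = (1 + 0.1 − 0.75)/(1.45 − 0.75) = 0.3500/0.7000 = 0.5000
Terminal stock prices: S_uuu = 289.6, S_uud = 149.8, S_udd = 77.48, S_ddd = 40.08
Terminal payoffs (S − K): max(174.6, 0) = 174.6, max(34.8, 0) = 34.8, max(-37.52, 0) = 0, max(-74.92, 0) = 0
Node uu (S = 199.7): V_uu = 1/1.1·[0.5000·174.6194 + 0.5000·34.8031] = 95.1920
Node ud (S = 103.3): V_ud = 1/1.1·[0.5000·34.8031 + 0.5000·0.0000] = 15.8196
Node dd (S = 53.44): V_dd = 1/1.1·[0.5000·0.0000 + 0.5000·0.0000] = 0.0000
Node u (S = 137.8): V_u = 1/1.1·[0.5000·95.1920 + 0.5000·15.8196] = 50.4598
Node d (S = 71.25): V_d = 1/1.1·[0.5000·15.8196 + 0.5000·0.0000] = 7.1907
Node 0 (S = 95): V_0 = 1/1.1·[0.5000·50.4598 + 0.5000·7.1907] = 26.2048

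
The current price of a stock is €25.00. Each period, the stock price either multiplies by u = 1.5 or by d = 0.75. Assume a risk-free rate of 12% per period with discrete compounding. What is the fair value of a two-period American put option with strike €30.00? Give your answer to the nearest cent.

€5.46

Risk-neutral probability p = (1 + 0.12 − 0.75)/(1.5 − 0.75) = 0.3700/0.7500 = 0.4933
Terminal stock prices: S_uu = 56.25, S_ud = 28.12, S_dd = 14.06
Terminal payoffs (K − S): max(-26.25, 0) = 0, max(1.875, 0) = 1.875, max(15.94, 0) = 15.94
Node u (S = 37.5): continuation = 1/1.12·[0.4933·0.0000 + 0.5067·1.8750] = 0.8482; exercise value = 0.0000 ≤ continuation, so V_u = 0.8482
Node d (S = 18.75): continuation = 1/1.12·[0.4933·1.8750 + 0.5067·15.9375] = 8.0357; exercise value = 11.2500 > continuation, so V_d = 11.2500 (exercise)
Node 0 (S = 25): continuation = 1/1.12·[0.4933·0.8482 + 0.5067·11.2500] = 5.4629; exercise value = 5.0000 ≤ continuation, so V_0 = 5.4629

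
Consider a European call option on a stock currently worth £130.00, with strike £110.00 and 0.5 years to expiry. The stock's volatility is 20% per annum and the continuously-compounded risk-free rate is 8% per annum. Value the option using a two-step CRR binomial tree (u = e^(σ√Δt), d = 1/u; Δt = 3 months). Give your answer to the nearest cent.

CRR parameters: u = e^(σ√Δt) = e^(0.2·√0.25) = 1.1052, d = 1/u = 0.9048
Per-period rate: rΔt = 0.08·0.25 = 0.02, so R = e^0.02 = 1.0202
Risk-neutral probability p = (e^0.02 − 0.9048)/(1.1052 − 0.9048) = 0.1154/0.2003 = 0.5759
Terminal stock prices: S_uu = 158.8, S_ud = 130, S_dd = 106.4
Terminal payoffs (S − K): max(48.78, 0) = 48.78, max(20, 0) = 20, max(-3.565, 0) = 0
Node u (S = 143.7): V_u = e^(−0.02)·[0.5759·48.7824 + 0.4241·20.0000] = 35.8504
Node d (S = 117.6): V_d = e^(−0.02)·[0.5759·20.0000 + 0.4241·0.0000] = 11.2891
Node 0 (S = 130): V_0 = e^(−0.02)·[0.5759·35.8504 + 0.4241·11.2891] = 24.9293

£24.93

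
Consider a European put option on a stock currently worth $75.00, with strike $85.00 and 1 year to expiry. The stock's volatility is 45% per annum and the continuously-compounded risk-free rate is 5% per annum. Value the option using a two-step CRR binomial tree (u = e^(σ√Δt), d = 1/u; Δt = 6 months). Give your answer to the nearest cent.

CRR parameters: u = e^(σ√Δt) = e^(0.45·√0.5) = 1.3746, d = 1/u = 0.7275
Per-period rate: rΔt = 0.05·0.5 = 0.025, so R = e^0.025 = 1.0253
Risk-neutral probability p = (e^0.025 − 0.7275)/(1.3746 − 0.7275) = 0.2979/0.6472 = 0.4602
Terminal stock prices: S_uu = 141.7, S_ud = 75, S_dd = 39.69
Terminal payoffs (K − S): max(-56.72, 0) = 0, max(10, 0) = 10, max(45.31, 0) = 45.31
Node u (S = 103.1): V_u = e^(−0.025)·[0.4602·0.0000 + 0.5398·10.0000] = 5.2644
Node d (S = 54.56): V_d = e^(−0.025)·[0.4602·10.0000 + 0.5398·45.3103] = 28.3419
Node 0 (S = 75): V_0 = e^(−0.025)·[0.4602·5.2644 + 0.5398·28.3419] = 17.2834

$17.28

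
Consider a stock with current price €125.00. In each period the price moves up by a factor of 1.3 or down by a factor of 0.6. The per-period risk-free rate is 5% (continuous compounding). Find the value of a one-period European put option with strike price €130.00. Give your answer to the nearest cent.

€18.59

Risk-neutral probability p = (e^0.05 − 0.6)/(1.3 − 0.6) = 0.4513/0.7000 = 0.6447
Terminal stock prices: S_u = 162.5, S_d = 75
Terminal payoffs (K − S): max(-32.5, 0) = 0, max(55, 0) = 55
Node 0 (S = 125): V_0 = e^(−0.05)·[0.6447·0.0000 + 0.3553·55.0000] = 18.5899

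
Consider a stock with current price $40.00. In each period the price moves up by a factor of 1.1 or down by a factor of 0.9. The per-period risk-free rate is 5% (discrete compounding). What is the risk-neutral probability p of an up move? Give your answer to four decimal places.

p = 0.7500

Risk-neutral probability p = (1 + 0.05 − 0.9)/(1.1 − 0.9) = 0.1500/0.2000 = 0.7500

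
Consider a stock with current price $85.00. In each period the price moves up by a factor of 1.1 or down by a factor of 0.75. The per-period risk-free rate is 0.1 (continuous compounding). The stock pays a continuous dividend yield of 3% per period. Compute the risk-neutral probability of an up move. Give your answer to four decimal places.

p = 0.9215

Per-period risk-free factor R = e^0.1 = 1.1052; dividend-adjusted growth = e^(0.1−0.03) = 1.0725.
Risk-neutral probability p = (1.0725 − 0.75)/(1.1 − 0.75) = 0.3225/0.3500 = 0.9215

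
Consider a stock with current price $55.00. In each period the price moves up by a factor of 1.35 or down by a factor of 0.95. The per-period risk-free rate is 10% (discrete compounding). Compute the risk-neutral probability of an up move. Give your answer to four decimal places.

Risk-neutral probability p = (1 + 0.1 − 0.95)/(1.35 − 0.95) = 0.1500/0.4000 = 0.3750

p = 0.3750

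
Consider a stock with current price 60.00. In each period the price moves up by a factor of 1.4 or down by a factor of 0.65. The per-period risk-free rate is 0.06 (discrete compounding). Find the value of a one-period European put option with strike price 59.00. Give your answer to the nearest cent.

Risk-neutral probability p = (1 + 0.06 − 0.65)/(1.4 − 0.65) = 0.4100/0.7500 = 0.5467
Terminal stock prices: S_u = 84, S_d = 39
Terminal payoffs (K − S): max(-25, 0) = 0, max(20, 0) = 20
Node 0 (S = 60): V_0 = 1/1.06·[0.5467·0.0000 + 0.4533·20.0000] = 8.5535

8.55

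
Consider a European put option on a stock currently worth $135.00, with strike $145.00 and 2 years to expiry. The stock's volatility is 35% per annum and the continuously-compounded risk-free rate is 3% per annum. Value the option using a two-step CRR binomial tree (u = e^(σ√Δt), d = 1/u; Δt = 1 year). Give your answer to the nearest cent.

$26.40

CRR parameters: u = e^(σ√Δt) = e^(0.35·√1) = 1.4191, d = 1/u = 0.7047
Per-period rate: rΔt = 0.03·1 = 0.03, so R = e^0.03 = 1.0305
Risk-neutral probability p = (e^0.03 − 0.7047)/(1.4191 − 0.7047) = 0.3258/0.7144 = 0.4560
Terminal stock prices: S_uu = 271.9, S_ud = 135, S_dd = 67.04
Terminal payoffs (K − S): max(-126.9, 0) = 0, max(10, 0) = 10, max(77.96, 0) = 77.96
Node u (S = 191.6): V_u = e^(−0.03)·[0.4560·0.0000 + 0.5440·10.0000] = 5.2791
Node d (S = 95.13): V_d = e^(−0.03)·[0.4560·10.0000 + 0.5440·77.9610] = 45.5817
Node 0 (S = 135): V_0 = e^(−0.03)·[0.4560·5.2791 + 0.5440·45.5817] = 26.3992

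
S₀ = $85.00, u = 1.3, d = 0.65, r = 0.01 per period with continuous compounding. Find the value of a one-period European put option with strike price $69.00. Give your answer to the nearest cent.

$6.07

Risk-neutral probability p = (e^0.01 − 0.65)/(1.3 − 0.65) = 0.3601/0.6500 = 0.5539
Terminal stock prices: S_u = 110.5, S_d = 55.25
Terminal payoffs (K − S): max(-41.5, 0) = 0, max(13.75, 0) = 13.75
Node 0 (S = 85): V_0 = e^(−0.01)·[0.5539·0.0000 + 0.4461·13.7500] = 6.0725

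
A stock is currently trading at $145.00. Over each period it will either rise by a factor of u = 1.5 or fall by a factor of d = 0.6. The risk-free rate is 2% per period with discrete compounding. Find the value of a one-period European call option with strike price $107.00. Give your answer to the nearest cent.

Risk-neutral probability p = (1 + 0.02 − 0.6)/(1.5 − 0.6) = 0.4200/0.9000 = 0.4667
Terminal stock prices: S_u = 217.5, S_d = 87
Terminal payoffs (S − K): max(110.5, 0) = 110.5, max(-20, 0) = 0
Node 0 (S = 145): V_0 = 1/1.02·[0.4667·110.5000 + 0.5333·0.0000] = 50.5556

$50.56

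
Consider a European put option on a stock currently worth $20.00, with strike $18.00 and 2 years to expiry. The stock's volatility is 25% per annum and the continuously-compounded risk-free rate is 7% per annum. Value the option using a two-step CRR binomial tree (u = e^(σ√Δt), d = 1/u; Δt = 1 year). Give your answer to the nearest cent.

CRR parameters: u = e^(σ√Δt) = e^(0.25·√1) = 1.2840, d = 1/u = 0.7788
Per-period rate: rΔt = 0.07·1 = 0.07, so R = e^0.07 = 1.0725
Risk-neutral probability p = (e^0.07 − 0.7788)/(1.2840 − 0.7788) = 0.2937/0.5052 = 0.5813
Terminal stock prices: S_uu = 32.97, S_ud = 20, S_dd = 12.13
Terminal payoffs (K − S): max(-14.97, 0) = 0, max(-2, 0) = 0, max(5.869, 0) = 5.869
Node u (S = 25.68): V_u = e^(−0.07)·[0.5813·0.0000 + 0.4187·0.0000] = 0.0000
Node d (S = 15.58): V_d = e^(−0.07)·[0.5813·0.0000 + 0.4187·5.8694] = 2.2911
Node 0 (S = 20): V_0 = e^(−0.07)·[0.5813·0.0000 + 0.4187·2.2911] = 0.8944

$0.89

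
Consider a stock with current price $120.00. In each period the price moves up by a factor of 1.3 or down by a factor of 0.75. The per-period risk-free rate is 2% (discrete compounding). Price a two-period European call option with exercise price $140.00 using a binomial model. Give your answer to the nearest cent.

$14.55

Risk-neutral probability p = (1 + 0.02 − 0.75)/(1.3 − 0.75) = 0.2700/0.5500 = 0.4909
Terminal stock prices: S_uu = 202.8, S_ud = 117, S_dd = 67.5
Terminal payoffs (S − K): max(62.8, 0) = 62.8, max(-23, 0) = 0, max(-72.5, 0) = 0
Node u (S = 156): V_u = 1/1.02·[0.4909·62.8000 + 0.5091·0.0000] = 30.2246
Node d (S = 90): V_d = 1/1.02·[0.4909·0.0000 + 0.5091·0.0000] = 0.0000
Node 0 (S = 120): V_0 = 1/1.02·[0.4909·30.2246 + 0.5091·0.0000] = 14.5466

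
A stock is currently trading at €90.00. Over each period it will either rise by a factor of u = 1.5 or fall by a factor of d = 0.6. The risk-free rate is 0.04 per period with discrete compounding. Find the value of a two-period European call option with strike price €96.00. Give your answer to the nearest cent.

€23.53

Risk-neutral probability p = (1 + 0.04 − 0.6)/(1.5 − 0.6) = 0.4400/0.9000 = 0.4889
Terminal stock prices: S_uu = 202.5, S_ud = 81, S_dd = 32.4
Terminal payoffs (S − K): max(106.5, 0) = 106.5, max(-15, 0) = 0, max(-63.6, 0) = 0
Node u (S = 135): V_u = 1/1.04·[0.4889·106.5000 + 0.5111·0.0000] = 50.0641
Node d (S = 54): V_d = 1/1.04·[0.4889·0.0000 + 0.5111·0.0000] = 0.0000
Node 0 (S = 90): V_0 = 1/1.04·[0.4889·50.0641 + 0.5111·0.0000] = 23.5344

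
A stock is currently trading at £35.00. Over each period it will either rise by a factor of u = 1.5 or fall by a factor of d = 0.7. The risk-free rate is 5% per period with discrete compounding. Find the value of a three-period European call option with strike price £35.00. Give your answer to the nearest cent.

Risk-neutral probability p = (1 + 0.05 − 0.7)/(1.5 − 0.7) = 0.3500/0.8000 = 0.4375
Terminal stock prices: S_uuu = 118.1, S_uud = 55.12, S_udd = 25.72, S_ddd = 12
Terminal payoffs (S − K): max(83.12, 0) = 83.12, max(20.12, 0) = 20.12, max(-9.275, 0) = 0, max(-23, 0) = 0
Node uu (S = 78.75): V_uu = 1/1.05·[0.4375·83.1250 + 0.5625·20.1250] = 45.4167
Node ud (S = 36.75): V_ud = 1/1.05·[0.4375·20.1250 + 0.5625·0.0000] = 8.3854
Node dd (S = 17.15): V_dd = 1/1.05·[0.4375·0.0000 + 0.5625·0.0000] = 0.0000
Node u (S = 52.5): V_u = 1/1.05·[0.4375·45.4167 + 0.5625·8.3854] = 23.4158
Node d (S = 24.5): V_d = 1/1.05·[0.4375·8.3854 + 0.5625·0.0000] = 3.4939
Node 0 (S = 35): V_0 = 1/1.05·[0.4375·23.4158 + 0.5625·3.4939] = 11.6283

£11.63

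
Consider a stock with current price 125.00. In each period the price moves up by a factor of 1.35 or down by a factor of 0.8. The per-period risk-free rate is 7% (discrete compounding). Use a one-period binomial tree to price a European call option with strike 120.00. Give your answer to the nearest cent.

Risk-neutral probability p = (1 + 0.07 − 0.8)/(1.35 − 0.8) = 0.2700/0.5500 = 0.4909
Terminal stock prices: S_u = 168.8, S_d = 100
Terminal payoffs (S − K): max(48.75, 0) = 48.75, max(-20, 0) = 0
Node 0 (S = 125): V_0 = 1/1.07·[0.4909·48.7500 + 0.5091·0.0000] = 22.3662

22.37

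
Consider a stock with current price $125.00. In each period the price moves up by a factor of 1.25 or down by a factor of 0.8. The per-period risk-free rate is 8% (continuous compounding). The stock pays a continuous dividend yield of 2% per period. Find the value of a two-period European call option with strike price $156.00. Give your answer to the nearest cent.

Per-period risk-free factor R = e^0.08 = 1.0833; dividend-adjusted growth = e^(0.08−0.02) = 1.0618.
Risk-neutral probability p = (1.0618 − 0.8)/(1.25 − 0.8) = 0.2618/0.4500 = 0.5819
Terminal stock prices: S_uu = 195.3, S_ud = 125, S_dd = 80
Terminal payoffs (S − K): max(39.31, 0) = 39.31, max(-31, 0) = 0, max(-76, 0) = 0
Node u (S = 156.2): V_u = e^(−0.08)·[0.5819·39.3125 + 0.4181·0.0000] = 21.1157
Node d (S = 100): V_d = e^(−0.08)·[0.5819·0.0000 + 0.4181·0.0000] = 0.0000
Node 0 (S = 125): V_0 = e^(−0.08)·[0.5819·21.1157 + 0.4181·0.0000] = 11.3417

$11.34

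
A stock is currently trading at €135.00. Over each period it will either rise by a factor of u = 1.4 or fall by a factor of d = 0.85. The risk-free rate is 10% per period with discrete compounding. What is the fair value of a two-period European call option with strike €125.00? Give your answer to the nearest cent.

Risk-neutral probability p = (1 + 0.1 − 0.85)/(1.4 − 0.85) = 0.2500/0.5500 = 0.4545
Terminal stock prices: S_uu = 264.6, S_ud = 160.7, S_dd = 97.54
Terminal payoffs (S − K): max(139.6, 0) = 139.6, max(35.65, 0) = 35.65, max(-27.46, 0) = 0
Node u (S = 189): V_u = 1/1.1·[0.4545·139.6000 + 0.5455·35.6500] = 75.3636
Node d (S = 114.8): V_d = 1/1.1·[0.4545·35.6500 + 0.5455·0.0000] = 14.7314
Node 0 (S = 135): V_0 = 1/1.1·[0.4545·75.3636 + 0.5455·14.7314] = 38.4468

€38.45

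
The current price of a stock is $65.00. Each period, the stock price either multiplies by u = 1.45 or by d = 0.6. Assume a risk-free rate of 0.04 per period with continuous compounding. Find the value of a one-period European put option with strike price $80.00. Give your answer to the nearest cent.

$18.96

Risk-neutral probability p = (e^0.04 − 0.6)/(1.45 − 0.6) = 0.4408/0.8500 = 0.5186
Terminal stock prices: S_u = 94.25, S_d = 39
Terminal payoffs (K − S): max(-14.25, 0) = 0, max(41, 0) = 41
Node 0 (S = 65): V_0 = e^(−0.04)·[0.5186·0.0000 + 0.4814·41.0000] = 18.9634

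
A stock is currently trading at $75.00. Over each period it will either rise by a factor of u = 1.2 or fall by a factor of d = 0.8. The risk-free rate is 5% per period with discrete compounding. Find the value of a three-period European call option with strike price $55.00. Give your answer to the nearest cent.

$28.25

Risk-neutral probability p = (1 + 0.05 − 0.8)/(1.2 − 0.8) = 0.2500/0.4000 = 0.6250
Terminal stock prices: S_uuu = 129.6, S_uud = 86.4, S_udd = 57.6, S_ddd = 38.4
Terminal payoffs (S − K): max(74.6, 0) = 74.6, max(31.4, 0) = 31.4, max(2.6, 0) = 2.6, max(-16.6, 0) = 0
Node uu (S = 108): V_uu = 1/1.05·[0.6250·74.6000 + 0.3750·31.4000] = 55.6190
Node ud (S = 72): V_ud = 1/1.05·[0.6250·31.4000 + 0.3750·2.6000] = 19.6190
Node dd (S = 48): V_dd = 1/1.05·[0.6250·2.6000 + 0.3750·0.0000] = 1.5476
Node u (S = 90): V_u = 1/1.05·[0.6250·55.6190 + 0.3750·19.6190] = 40.1134
Node d (S = 60): V_d = 1/1.05·[0.6250·19.6190 + 0.3750·1.5476] = 12.2307
Node 0 (S = 75): V_0 = 1/1.05·[0.6250·40.1134 + 0.3750·12.2307] = 28.2451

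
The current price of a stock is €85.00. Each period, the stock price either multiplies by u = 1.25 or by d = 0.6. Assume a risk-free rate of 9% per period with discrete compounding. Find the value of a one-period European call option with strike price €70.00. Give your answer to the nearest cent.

€25.07

Risk-neutral probability p = (1 + 0.09 − 0.6)/(1.25 − 0.6) = 0.4900/0.6500 = 0.7538
Terminal stock prices: S_u = 106.2, S_d = 51
Terminal payoffs (S − K): max(36.25, 0) = 36.25, max(-19, 0) = 0
Node 0 (S = 85): V_0 = 1/1.09·[0.7538·36.2500 + 0.2462·0.0000] = 25.0706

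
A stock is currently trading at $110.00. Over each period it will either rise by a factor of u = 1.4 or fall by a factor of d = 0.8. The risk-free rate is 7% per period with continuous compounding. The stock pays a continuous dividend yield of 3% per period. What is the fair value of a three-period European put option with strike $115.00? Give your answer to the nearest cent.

$15.96

Per-period risk-free factor R = e^0.07 = 1.0725; dividend-adjusted growth = e^(0.07−0.03) = 1.0408.
Risk-neutral probability p = (1.0408 − 0.8)/(1.4 − 0.8) = 0.2408/0.6000 = 0.4014
Terminal stock prices: S_uuu = 301.8, S_uud = 172.5, S_udd = 98.56, S_ddd = 56.32
Terminal payoffs (K − S): max(-186.8, 0) = 0, max(-57.48, 0) = 0, max(16.44, 0) = 16.44, max(58.68, 0) = 58.68
Node uu (S = 215.6): V_uu = e^(−0.07)·[0.4014·0.0000 + 0.5986·0.0000] = 0.0000
Node ud (S = 123.2): V_ud = e^(−0.07)·[0.4014·0.0000 + 0.5986·16.4400] = 9.1764
Node dd (S = 70.4): V_dd = e^(−0.07)·[0.4014·16.4400 + 0.5986·58.6800] = 38.9059
Node u (S = 154): V_u = e^(−0.07)·[0.4014·0.0000 + 0.5986·9.1764] = 5.1221
Node d (S = 88): V_d = e^(−0.07)·[0.4014·9.1764 + 0.5986·38.9059] = 25.1503
Node 0 (S = 110): V_0 = e^(−0.07)·[0.4014·5.1221 + 0.5986·25.1503] = 15.9551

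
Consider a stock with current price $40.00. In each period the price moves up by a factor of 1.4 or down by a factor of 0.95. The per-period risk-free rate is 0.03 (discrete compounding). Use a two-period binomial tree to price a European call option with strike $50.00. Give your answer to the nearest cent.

$1.73

Risk-neutral probability p = (1 + 0.03 − 0.95)/(1.4 − 0.95) = 0.0800/0.4500 = 0.1778
Terminal stock prices: S_uu = 78.4, S_ud = 53.2, S_dd = 36.1
Terminal payoffs (S − K): max(28.4, 0) = 28.4, max(3.2, 0) = 3.2, max(-13.9, 0) = 0
Node u (S = 56): V_u = 1/1.03·[0.1778·28.4000 + 0.8222·3.2000] = 7.4563
Node d (S = 38): V_d = 1/1.03·[0.1778·3.2000 + 0.8222·0.0000] = 0.5523
Node 0 (S = 40): V_0 = 1/1.03·[0.1778·7.4563 + 0.8222·0.5523] = 1.7279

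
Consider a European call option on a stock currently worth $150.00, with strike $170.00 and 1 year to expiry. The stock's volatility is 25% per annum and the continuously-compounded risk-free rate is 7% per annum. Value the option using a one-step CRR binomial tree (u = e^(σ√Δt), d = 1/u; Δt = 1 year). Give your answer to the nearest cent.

CRR parameters: u = e^(σ√Δt) = e^(0.25·√1) = 1.2840, d = 1/u = 0.7788
Per-period rate: rΔt = 0.07·1 = 0.07, so R = e^0.07 = 1.0725
Risk-neutral probability p = (e^0.07 − 0.7788)/(1.2840 − 0.7788) = 0.2937/0.5052 = 0.5813
Terminal stock prices: S_u = 192.6, S_d = 116.8
Terminal payoffs (S − K): max(22.6, 0) = 22.6, max(-53.18, 0) = 0
Node 0 (S = 150): V_0 = e^(−0.07)·[0.5813·22.6038 + 0.4187·0.0000] = 12.2521

$12.25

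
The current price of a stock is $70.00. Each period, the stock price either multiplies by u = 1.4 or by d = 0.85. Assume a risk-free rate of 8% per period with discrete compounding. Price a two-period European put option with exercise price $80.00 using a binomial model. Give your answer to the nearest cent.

Risk-neutral probability p = (1 + 0.08 − 0.85)/(1.4 − 0.85) = 0.2300/0.5500 = 0.4182
Terminal stock prices: S_uu = 137.2, S_ud = 83.3, S_dd = 50.57
Terminal payoffs (K − S): max(-57.2, 0) = 0, max(-3.3, 0) = 0, max(29.43, 0) = 29.43
Node u (S = 98): V_u = 1/1.08·[0.4182·0.0000 + 0.5818·0.0000] = 0.0000
Node d (S = 59.5): V_d = 1/1.08·[0.4182·0.0000 + 0.5818·29.4250] = 15.8519
Node 0 (S = 70): V_0 = 1/1.08·[0.4182·0.0000 + 0.5818·15.8519] = 8.5397

$8.54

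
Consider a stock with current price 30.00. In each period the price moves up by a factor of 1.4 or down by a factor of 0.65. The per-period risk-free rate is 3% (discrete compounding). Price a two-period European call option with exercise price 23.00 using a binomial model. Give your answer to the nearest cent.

Risk-neutral probability p = (1 + 0.03 − 0.65)/(1.4 − 0.65) = 0.3800/0.7500 = 0.5067
Terminal stock prices: S_uu = 58.8, S_ud = 27.3, S_dd = 12.68
Terminal payoffs (S − K): max(35.8, 0) = 35.8, max(4.3, 0) = 4.3, max(-10.32, 0) = 0
Node u (S = 42): V_u = 1/1.03·[0.5067·35.8000 + 0.4933·4.3000] = 19.6699
Node d (S = 19.5): V_d = 1/1.03·[0.5067·4.3000 + 0.4933·0.0000] = 2.1152
Node 0 (S = 30): V_0 = 1/1.03·[0.5067·19.6699 + 0.4933·2.1152] = 10.6889

10.69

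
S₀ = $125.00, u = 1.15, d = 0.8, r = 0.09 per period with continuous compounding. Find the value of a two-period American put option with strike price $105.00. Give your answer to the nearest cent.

Risk-neutral probability p = (e^0.09 − 0.8)/(1.15 − 0.8) = 0.2942/0.3500 = 0.8405
Terminal stock prices: S_uu = 165.3, S_ud = 115, S_dd = 80
Terminal payoffs (K − S): max(-60.31, 0) = 0, max(-10, 0) = 0, max(25, 0) = 25
Node u (S = 143.8): continuation = e^(−0.09)·[0.8405·0.0000 + 0.1595·0.0000] = 0.0000; exercise value = 0.0000 ≤ continuation, so V_u = 0.0000
Node d (S = 100): continuation = e^(−0.09)·[0.8405·0.0000 + 0.1595·25.0000] = 3.6443; exercise value = 5.0000 > continuation, so V_d = 5.0000 (exercise)
Node 0 (S = 125): continuation = e^(−0.09)·[0.8405·0.0000 + 0.1595·5.0000] = 0.7289; exercise value = 0.0000 ≤ continuation, so V_0 = 0.7289

$0.73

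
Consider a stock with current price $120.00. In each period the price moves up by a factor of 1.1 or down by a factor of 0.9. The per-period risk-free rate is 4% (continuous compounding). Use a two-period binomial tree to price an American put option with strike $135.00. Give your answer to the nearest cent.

Risk-neutral probability p = (e^0.04 − 0.9)/(1.1 − 0.9) = 0.1408/0.2000 = 0.7041
Terminal stock prices: S_uu = 145.2, S_ud = 118.8, S_dd = 97.2
Terminal payoffs (K − S): max(-10.2, 0) = 0, max(16.2, 0) = 16.2, max(37.8, 0) = 37.8
Node u (S = 132): continuation = e^(−0.04)·[0.7041·0.0000 + 0.2959·16.2000] = 4.6063; exercise value = 3.0000 ≤ continuation, so V_u = 4.6063
Node d (S = 108): continuation = e^(−0.04)·[0.7041·16.2000 + 0.2959·37.8000] = 21.7066; exercise value = 27.0000 > continuation, so V_d = 27.0000 (exercise)
Node 0 (S = 120): continuation = e^(−0.04)·[0.7041·4.6063 + 0.2959·27.0000] = 10.7932; exercise value = 15.0000 > continuation, so V_0 = 15.0000 (exercise)

$15.00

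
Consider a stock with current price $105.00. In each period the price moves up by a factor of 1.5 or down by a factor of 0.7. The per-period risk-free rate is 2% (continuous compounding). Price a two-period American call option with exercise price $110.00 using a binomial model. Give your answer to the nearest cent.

$19.55

Risk-neutral probability p = (e^0.02 − 0.7)/(1.5 − 0.7) = 0.3202/0.8000 = 0.4003
Terminal stock prices: S_uu = 236.2, S_ud = 110.2, S_dd = 51.45
Terminal payoffs (S − K): max(126.2, 0) = 126.2, max(0.25, 0) = 0.25, max(-58.55, 0) = 0
Node u (S = 157.5): continuation = e^(−0.02)·[0.4003·126.2500 + 0.5997·0.2500] = 49.6781; exercise value = 47.5000 ≤ continuation, so V_u = 49.6781
Node d (S = 73.5): continuation = e^(−0.02)·[0.4003·0.2500 + 0.5997·0.0000] = 0.0981; exercise value = 0.0000 ≤ continuation, so V_d = 0.0981
Node 0 (S = 105): continuation = e^(−0.02)·[0.4003·49.6781 + 0.5997·0.0981] = 19.5477; exercise value = 0.0000 ≤ continuation, so V_0 = 19.5477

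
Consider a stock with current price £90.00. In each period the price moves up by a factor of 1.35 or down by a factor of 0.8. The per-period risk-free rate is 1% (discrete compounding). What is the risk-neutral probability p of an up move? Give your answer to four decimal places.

Risk-neutral probability p = (1 + 0.01 − 0.8)/(1.35 − 0.8) = 0.2100/0.5500 = 0.3818

p = 0.3818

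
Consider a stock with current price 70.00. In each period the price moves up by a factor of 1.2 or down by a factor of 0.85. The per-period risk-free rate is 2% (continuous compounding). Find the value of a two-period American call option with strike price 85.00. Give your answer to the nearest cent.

3.59

Risk-neutral probability p = (e^0.02 − 0.85)/(1.2 − 0.85) = 0.1702/0.3500 = 0.4863
Terminal stock prices: S_uu = 100.8, S_ud = 71.4, S_dd = 50.57
Terminal payoffs (S − K): max(15.8, 0) = 15.8, max(-13.6, 0) = 0, max(-34.43, 0) = 0
Node u (S = 84): continuation = e^(−0.02)·[0.4863·15.8000 + 0.5137·0.0000] = 7.5312; exercise value = 0.0000 ≤ continuation, so V_u = 7.5312
Node d (S = 59.5): continuation = e^(−0.02)·[0.4863·0.0000 + 0.5137·0.0000] = 0.0000; exercise value = 0.0000 ≤ continuation, so V_d = 0.0000
Node 0 (S = 70): continuation = e^(−0.02)·[0.4863·7.5312 + 0.5137·0.0000] = 3.5898; exercise value = 0.0000 ≤ continuation, so V_0 = 3.5898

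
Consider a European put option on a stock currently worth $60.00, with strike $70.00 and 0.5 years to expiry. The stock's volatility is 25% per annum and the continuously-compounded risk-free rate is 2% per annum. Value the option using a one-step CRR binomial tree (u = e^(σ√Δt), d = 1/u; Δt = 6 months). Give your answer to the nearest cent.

$10.07

CRR parameters: u = e^(σ√Δt) = e^(0.25·√0.5) = 1.1934, d = 1/u = 0.8380
Per-period rate: rΔt = 0.02·0.5 = 0.01, so R = e^0.01 = 1.0101
Risk-neutral probability p = (e^0.01 − 0.8380)/(1.1934 − 0.8380) = 0.1721/0.3554 = 0.4842
Terminal stock prices: S_u = 71.6, S_d = 50.28
Terminal payoffs (K − S): max(-1.602, 0) = 0, max(19.72, 0) = 19.72
Node 0 (S = 60): V_0 = e^(−0.01)·[0.4842·0.0000 + 0.5158·19.7220] = 10.0714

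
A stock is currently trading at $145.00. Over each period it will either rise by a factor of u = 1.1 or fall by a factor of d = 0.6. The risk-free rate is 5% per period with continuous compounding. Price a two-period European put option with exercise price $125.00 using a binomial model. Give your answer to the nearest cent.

$5.29

Risk-neutral probability p = (e^0.05 − 0.6)/(1.1 − 0.6) = 0.4513/0.5000 = 0.9025
Terminal stock prices: S_uu = 175.5, S_ud = 95.7, S_dd = 52.2
Terminal payoffs (K − S): max(-50.45, 0) = 0, max(29.3, 0) = 29.3, max(72.8, 0) = 72.8
Node u (S = 159.5): V_u = e^(−0.05)·[0.9025·0.0000 + 0.0975·29.3000] = 2.7162
Node d (S = 87): V_d = e^(−0.05)·[0.9025·29.3000 + 0.0975·72.8000] = 31.9037
Node 0 (S = 145): V_0 = e^(−0.05)·[0.9025·2.7162 + 0.0975·31.9037] = 5.2896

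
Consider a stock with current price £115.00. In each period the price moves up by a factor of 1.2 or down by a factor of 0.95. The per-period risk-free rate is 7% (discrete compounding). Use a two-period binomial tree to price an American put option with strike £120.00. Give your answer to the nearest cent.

Risk-neutral probability p = (1 + 0.07 − 0.95)/(1.2 − 0.95) = 0.1200/0.2500 = 0.4800
Terminal stock prices: S_uu = 165.6, S_ud = 131.1, S_dd = 103.8
Terminal payoffs (K − S): max(-45.6, 0) = 0, max(-11.1, 0) = 0, max(16.21, 0) = 16.21
Node u (S = 138): continuation = 1/1.07·[0.4800·0.0000 + 0.5200·0.0000] = 0.0000; exercise value = 0.0000 ≤ continuation, so V_u = 0.0000
Node d (S = 109.2): continuation = 1/1.07·[0.4800·0.0000 + 0.5200·16.2125] = 7.8790; exercise value = 10.7500 > continuation, so V_d = 10.7500 (exercise)
Node 0 (S = 115): continuation = 1/1.07·[0.4800·0.0000 + 0.5200·10.7500] = 5.2243; exercise value = 5.0000 ≤ continuation, so V_0 = 5.2243

£5.22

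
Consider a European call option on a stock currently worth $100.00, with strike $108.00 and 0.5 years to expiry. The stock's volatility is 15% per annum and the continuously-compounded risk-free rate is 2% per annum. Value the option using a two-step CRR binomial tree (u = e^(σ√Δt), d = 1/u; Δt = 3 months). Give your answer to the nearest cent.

CRR parameters: u = e^(σ√Δt) = e^(0.15·√0.25) = 1.0779, d = 1/u = 0.9277
Per-period rate: rΔt = 0.02·0.25 = 0.005, so R = e^0.005 = 1.0050
Risk-neutral probability p = (e^0.005 − 0.9277)/(1.0779 − 0.9277) = 0.0773/0.1501 = 0.5146
Terminal stock prices: S_uu = 116.2, S_ud = 100, S_dd = 86.07
Terminal payoffs (S − K): max(8.183, 0) = 8.183, max(-8, 0) = 0, max(-21.93, 0) = 0
Node u (S = 107.8): V_u = e^(−0.005)·[0.5146·8.1834 + 0.4854·0.0000] = 4.1905
Node d (S = 92.77): V_d = e^(−0.005)·[0.5146·0.0000 + 0.4854·0.0000] = 0.0000
Node 0 (S = 100): V_0 = e^(−0.005)·[0.5146·4.1905 + 0.4854·0.0000] = 2.1459

$2.15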